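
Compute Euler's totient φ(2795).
φ(2795) = 2016

φ is multiplicative, with φ(p^e) = p^e − p^(e−1). Factorise 2795 = 5 · 13 · 43. Then
  φ(2795) = (5 − 1) · (13 − 1) · (43 − 1) = 4 · 12 · 42 = 2016.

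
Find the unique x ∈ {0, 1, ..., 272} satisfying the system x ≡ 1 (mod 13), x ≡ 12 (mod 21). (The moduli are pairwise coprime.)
x ≡ 222 (mod 273); the representative in [0, 273) is 222

The moduli 13, 21 are pairwise coprime, so by the CRT there is a unique solution mod 13·21 = 273.
Solve by successive substitution. Start with x ≡ 1 (mod 13).
  Combine with x ≡ 12 (mod 21): write x = 1 + 13·t and require 1 + 13·t ≡ 12 (mod 21), i.e. 13·t ≡ 12 − 1 ≡ 11 (mod 21). Since 13^(−1) ≡ 13 (mod 21), t ≡ 13·11 ≡ 17 (mod 21). So x ≡ 1 + 13·17 = 222 (mod 273).
Unique solution in [0, 273): x = 222.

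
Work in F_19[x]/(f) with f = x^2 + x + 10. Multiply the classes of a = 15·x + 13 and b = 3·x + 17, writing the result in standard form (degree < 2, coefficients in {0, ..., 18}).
a · b ≡ 2·x + 18 (mod f(x))

Multiply as integer polynomials: a · b = 45·x^2 + 294·x + 221. Reducing coefficients mod 19: a · b ≡ 7·x^2 + 9·x + 12. Now divide by f(x) = x^2 + x + 10 in F_19[x], eliminating the leading term at each step:
  leading term 7·x^2: subtract (7)·f(x) = 7·x^2 + 7·x + 13, leaving 2·x + 18 (coefficients mod 19)
The degree is now < 2, so this is the remainder. Hence a · b ≡ 2·x + 18 in F_19[x]/(f).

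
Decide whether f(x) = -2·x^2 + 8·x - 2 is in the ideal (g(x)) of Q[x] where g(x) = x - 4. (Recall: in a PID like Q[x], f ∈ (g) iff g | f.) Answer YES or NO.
NO

In Q[x] the ideal (g) consists of all multiples of g, so f ∈ (g) iff g | f, i.e. iff the remainder of f on division by g is 0. Divide f by g (g is monic, so eliminate the leading term of the running remainder at each step):
  leading term -2·x^2: subtract (-2·x)·g(x) = -2·x^2 + 8·x, leaving -2
The remainder r(x) = -2 ≠ 0 (and deg r < deg g), so g ∤ f, i.e. f ∉ (g).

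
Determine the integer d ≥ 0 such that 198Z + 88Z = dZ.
In the PID Z, (a, b) is generated by gcd(a, b). Compute gcd(198, 88) with the extended Euclidean algorithm, tracking rows (r, s, t) with s·198 + t·88 = r:
  row A: (198, 1, 0)   [1·198 + 0·88 = 198]
  row B: (88, 0, 1)   [0·198 + 1·88 = 88]
  198 = 2·88 + 22   → row C = row A − 2·row B = (22, 1, −2)   [check: 1·198 − 2·88 = 22]
  88 = 4·22 + 0   → remainder 0, stop. gcd = 22 (last nonzero row C).
So gcd(198, 88) = 22, with Bézout identity 1·198 − 2·88 = 22. Containment (⊇): the Bézout identity exhibits 22 as an element of (198, 88), giving (22) ⊆ (198, 88). Containment (⊆): since 22 | 198 and 22 | 88 (198 = 22·9, 88 = 22·4), every Z-linear combination of 198 and 88 is divisible by 22, so (198, 88) ⊆ (22). Therefore (198, 88) = (22), d = 22.

Final answer: (198, 88) = (22); d = 22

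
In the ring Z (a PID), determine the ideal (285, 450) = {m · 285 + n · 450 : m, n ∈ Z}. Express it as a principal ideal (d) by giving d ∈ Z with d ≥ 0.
In the PID Z, (a, b) is generated by gcd(a, b). Compute gcd(450, 285) with the extended Euclidean algorithm, tracking rows (r, s, t) with s·450 + t·285 = r:
  row A: (450, 1, 0)   [1·450 + 0·285 = 450]
  row B: (285, 0, 1)   [0·450 + 1·285 = 285]
  450 = 1·285 + 165   → row C = row A − 1·row B = (165, 1, −1)   [check: 1·450 − 1·285 = 165]
  285 = 1·165 + 120   → row D = row B − 1·row C = (120, −1, 2)   [check: −1·450 + 2·285 = 120]
  165 = 1·120 + 45   → row E = row C − 1·row D = (45, 2, −3)   [check: 2·450 − 3·285 = 45]
  120 = 2·45 + 30   → row F = row D − 2·row E = (30, −5, 8)   [check: −5·450 + 8·285 = 30]
  45 = 1·30 + 15   → row G = row E − 1·row F = (15, 7, −11)   [check: 7·450 − 11·285 = 15]
  30 = 2·15 + 0   → remainder 0, stop. gcd = 15 (last nonzero row G).
So gcd(285, 450) = 15, with Bézout identity 7·450 − 11·285 = 15. Containment (⊇): the Bézout identity exhibits 15 as an element of (285, 450), giving (15) ⊆ (285, 450). Containment (⊆): since 15 | 285 and 15 | 450 (285 = 15·19, 450 = 15·30), every Z-linear combination of 285 and 450 is divisible by 15, so (285, 450) ⊆ (15). Therefore (285, 450) = (15), d = 15.

Final answer: (285, 450) = (15); d = 15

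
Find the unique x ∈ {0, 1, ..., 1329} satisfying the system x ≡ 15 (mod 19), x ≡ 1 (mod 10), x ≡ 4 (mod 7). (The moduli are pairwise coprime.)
x ≡ 851 (mod 1330); the representative in [0, 1330) is 851

The moduli 19, 10, 7 are pairwise coprime, so by the CRT there is a unique solution mod 19·10·7 = 1330.
Solve by successive substitution. Start with x ≡ 15 (mod 19).
  Combine with x ≡ 1 (mod 10): write x = 15 + 19·t and require 15 + 19·t ≡ 1 (mod 10), i.e. 19·t ≡ 1 − 15 ≡ 6 (mod 10). Since 19^(−1) ≡ 9 (mod 10) (19 ≡ 9 (mod 10)), t ≡ 9·6 ≡ 4 (mod 10). So x ≡ 15 + 19·4 = 91 (mod 190).
  Combine with x ≡ 4 (mod 7): write x = 91 + 190·t and require 91 + 190·t ≡ 4 (mod 7), i.e. 190·t ≡ 4 − 91 ≡ 4 (mod 7). Since 190^(−1) ≡ 1 (mod 7) (190 ≡ 1 (mod 7)), t ≡ 1·4 ≡ 4 (mod 7). So x ≡ 91 + 190·4 = 851 (mod 1330).
Unique solution in [0, 1330): x = 851.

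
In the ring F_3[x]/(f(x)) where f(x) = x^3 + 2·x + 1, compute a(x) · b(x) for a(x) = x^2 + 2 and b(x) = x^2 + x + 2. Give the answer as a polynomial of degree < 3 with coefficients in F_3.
a · b ≡ 2·x^2 + 2·x (mod f(x))

Multiply as integer polynomials: a · b = x^4 + x^3 + 4·x^2 + 2·x + 4. Reducing coefficients mod 3: a · b ≡ x^4 + x^3 + x^2 + 2·x + 1. Now divide by f(x) = x^3 + 2·x + 1 in F_3[x], eliminating the leading term at each step:
  leading term x^4: subtract (x)·f(x) = x^4 + 2·x^2 + x, leaving x^3 + 2·x^2 + x + 1 (coefficients mod 3)
  leading term x^3: subtract (1)·f(x) = x^3 + 2·x + 1, leaving 2·x^2 + 2·x (coefficients mod 3)
The degree is now < 3, so this is the remainder. Hence a · b ≡ 2·x^2 + 2·x in F_3[x]/(f).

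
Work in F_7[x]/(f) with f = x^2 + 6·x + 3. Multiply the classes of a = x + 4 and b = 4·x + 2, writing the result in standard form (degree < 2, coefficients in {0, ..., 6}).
a · b ≡ x + 3 (mod f(x))

Multiply as integer polynomials: a · b = 4·x^2 + 18·x + 8. Reducing coefficients mod 7: a · b ≡ 4·x^2 + 4·x + 1. Now divide by f(x) = x^2 + 6·x + 3 in F_7[x], eliminating the leading term at each step:
  leading term 4·x^2: subtract (4)·f(x) = 4·x^2 + 3·x + 5, leaving x + 3 (coefficients mod 7)
The degree is now < 2, so this is the remainder. Hence a · b ≡ x + 3 in F_7[x]/(f).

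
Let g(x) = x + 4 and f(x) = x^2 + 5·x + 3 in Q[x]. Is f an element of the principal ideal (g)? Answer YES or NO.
In Q[x] the ideal (g) consists of all multiples of g, so f ∈ (g) iff g | f, i.e. iff the remainder of f on division by g is 0. Divide f by g (g is monic, so eliminate the leading term of the running remainder at each step):
  leading term x^2: subtract (x)·g(x) = x^2 + 4·x, leaving x + 3
  leading term x: subtract (1)·g(x) = x + 4, leaving -1
The remainder r(x) = -1 ≠ 0 (and deg r < deg g), so g ∤ f, i.e. f ∉ (g).

Final answer: NO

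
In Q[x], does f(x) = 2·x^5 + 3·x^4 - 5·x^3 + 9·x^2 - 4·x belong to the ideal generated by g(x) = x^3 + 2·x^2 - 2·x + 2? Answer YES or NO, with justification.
NO

In Q[x] the ideal (g) consists of all multiples of g, so f ∈ (g) iff g | f, i.e. iff the remainder of f on division by g is 0. Divide f by g (g is monic, so eliminate the leading term of the running remainder at each step):
  leading term 2·x^5: subtract (2·x^2)·g(x) = 2·x^5 + 4·x^4 - 4·x^3 + 4·x^2, leaving -x^4 - x^3 + 5·x^2 - 4·x
  leading term -x^4: subtract (-x)·g(x) = -x^4 - 2·x^3 + 2·x^2 - 2·x, leaving x^3 + 3·x^2 - 2·x
  leading term x^3: subtract (1)·g(x) = x^3 + 2·x^2 - 2·x + 2, leaving x^2 - 2
The remainder r(x) = x^2 - 2 ≠ 0 (and deg r < deg g), so g ∤ f, i.e. f ∉ (g).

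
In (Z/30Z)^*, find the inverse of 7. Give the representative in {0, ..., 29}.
Apply the extended Euclidean algorithm to (30, 7), tracking rows (r, s, t) with s·30 + t·7 = r. Each division r_prev = q·r_cur + r_new produces the new row as (previous row) − q·(current row):
  row A: (30, 1, 0)   [1·30 + 0·7 = 30]
  row B: (7, 0, 1)   [0·30 + 1·7 = 7]
  30 = 4·7 + 2   → row C = row A − 4·row B = (2, 1, −4)   [check: 1·30 − 4·7 = 2]
  7 = 3·2 + 1   → row D = row B − 3·row C = (1, −3, 13)   [check: −3·30 + 13·7 = 1]
  2 = 2·1 + 0   → remainder 0, stop. gcd = 1 (last nonzero row D).
The gcd is 1, so 7 is invertible mod 30. The last nonzero row gives −3·30 + 13·7 = 1, so t = 13. So 7^(−1) ≡ 13 (mod 30). Verify: 7 · 13 = 91 ≡ 1 (mod 30). ✓

Final answer: 7^(−1) ≡ 13 (mod 30)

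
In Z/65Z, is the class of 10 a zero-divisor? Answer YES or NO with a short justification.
YES

gcd(10, 65) = 5 > 1, so 10 is not a unit in Z/65Z. In Z/nZ every nonzero non-unit is a zero-divisor: explicitly, take b = 65/gcd = 13 ≠ 0 (mod 65); then 10·13 = 130 = 2·65, i.e. 10·13 ≡ 0 (mod 65). So 10 is a zero-divisor.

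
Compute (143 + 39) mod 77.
Reduce the summands first: 143 ≡ 66 (mod 77), so 143 + 39 ≡ 66 + 39 (mod 77). 66 + 39 = 105; 105 = 1·77 + 28, so (143 + 39) mod 77 = 28.

Final answer: 28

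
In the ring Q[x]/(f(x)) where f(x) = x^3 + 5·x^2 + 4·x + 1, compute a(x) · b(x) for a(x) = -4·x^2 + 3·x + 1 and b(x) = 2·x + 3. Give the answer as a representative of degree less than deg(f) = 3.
a · b ≡ 34·x^2 + 43·x + 11 (mod f(x))

First multiply in Q[x] without reducing: a · b = -8·x^3 - 6·x^2 + 11·x + 3. Now divide by f(x) = x^3 + 5·x^2 + 4·x + 1, eliminating the leading term at each step:
  leading term -8·x^3: subtract (-8)·f(x) = -8·x^3 - 40·x^2 - 32·x - 8, leaving 34·x^2 + 43·x + 11
The degree is now < 3, so this is the remainder. Hence a · b ≡ 34·x^2 + 43·x + 11 in Q[x]/(f).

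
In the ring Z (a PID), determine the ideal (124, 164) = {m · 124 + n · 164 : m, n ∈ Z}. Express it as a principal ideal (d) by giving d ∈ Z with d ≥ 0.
In the PID Z, (a, b) is generated by gcd(a, b). Compute gcd(164, 124) with the extended Euclidean algorithm, tracking rows (r, s, t) with s·164 + t·124 = r:
  row A: (164, 1, 0)   [1·164 + 0·124 = 164]
  row B: (124, 0, 1)   [0·164 + 1·124 = 124]
  164 = 1·124 + 40   → row C = row A − 1·row B = (40, 1, −1)   [check: 1·164 − 1·124 = 40]
  124 = 3·40 + 4   → row D = row B − 3·row C = (4, −3, 4)   [check: −3·164 + 4·124 = 4]
  40 = 10·4 + 0   → remainder 0, stop. gcd = 4 (last nonzero row D).
So gcd(124, 164) = 4, with Bézout identity −3·164 + 4·124 = 4. Containment (⊇): the Bézout identity exhibits 4 as an element of (124, 164), giving (4) ⊆ (124, 164). Containment (⊆): since 4 | 124 and 4 | 164 (124 = 4·31, 164 = 4·41), every Z-linear combination of 124 and 164 is divisible by 4, so (124, 164) ⊆ (4). Therefore (124, 164) = (4), d = 4.

Final answer: (124, 164) = (4); d = 4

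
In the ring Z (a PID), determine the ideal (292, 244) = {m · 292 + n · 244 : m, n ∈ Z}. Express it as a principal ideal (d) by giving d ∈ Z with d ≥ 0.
In the PID Z, (a, b) is generated by gcd(a, b). Compute gcd(292, 244) with the extended Euclidean algorithm, tracking rows (r, s, t) with s·292 + t·244 = r:
  row A: (292, 1, 0)   [1·292 + 0·244 = 292]
  row B: (244, 0, 1)   [0·292 + 1·244 = 244]
  292 = 1·244 + 48   → row C = row A − 1·row B = (48, 1, −1)   [check: 1·292 − 1·244 = 48]
  244 = 5·48 + 4   → row D = row B − 5·row C = (4, −5, 6)   [check: −5·292 + 6·244 = 4]
  48 = 12·4 + 0   → remainder 0, stop. gcd = 4 (last nonzero row D).
So gcd(292, 244) = 4, with Bézout identity −5·292 + 6·244 = 4. Containment (⊇): the Bézout identity exhibits 4 as an element of (292, 244), giving (4) ⊆ (292, 244). Containment (⊆): since 4 | 292 and 4 | 244 (292 = 4·73, 244 = 4·61), every Z-linear combination of 292 and 244 is divisible by 4, so (292, 244) ⊆ (4). Therefore (292, 244) = (4), d = 4.

Final answer: (292, 244) = (4); d = 4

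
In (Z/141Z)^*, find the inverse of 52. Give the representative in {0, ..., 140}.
52^(−1) ≡ 19 (mod 141)

Apply the extended Euclidean algorithm to (141, 52), tracking rows (r, s, t) with s·141 + t·52 = r. Each division r_prev = q·r_cur + r_new produces the new row as (previous row) − q·(current row):
  row A: (141, 1, 0)   [1·141 + 0·52 = 141]
  row B: (52, 0, 1)   [0·141 + 1·52 = 52]
  141 = 2·52 + 37   → row C = row A − 2·row B = (37, 1, −2)   [check: 1·141 − 2·52 = 37]
  52 = 1·37 + 15   → row D = row B − 1·row C = (15, −1, 3)   [check: −1·141 + 3·52 = 15]
  37 = 2·15 + 7   → row E = row C − 2·row D = (7, 3, −8)   [check: 3·141 − 8·52 = 7]
  15 = 2·7 + 1   → row F = row D − 2·row E = (1, −7, 19)   [check: −7·141 + 19·52 = 1]
  7 = 7·1 + 0   → remainder 0, stop. gcd = 1 (last nonzero row F).
The gcd is 1, so 52 is invertible mod 141. The last nonzero row gives −7·141 + 19·52 = 1, so t = 19. So 52^(−1) ≡ 19 (mod 141). Verify: 52 · 19 = 988 ≡ 1 (mod 141). ✓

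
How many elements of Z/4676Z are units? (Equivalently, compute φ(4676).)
Z/4676Z has φ(4676) = 1992 units

An element a ∈ Z/4676Z is a unit iff gcd(a, 4676) = 1, so the number of units is φ(4676). φ is multiplicative, with φ(p^e) = p^e − p^(e−1). Factorise 4676 = 2^2 · 7 · 167. Then
  φ(4676) = (2^2 − 2^1) · (7 − 1) · (167 − 1) = 2 · 6 · 166 = 1992.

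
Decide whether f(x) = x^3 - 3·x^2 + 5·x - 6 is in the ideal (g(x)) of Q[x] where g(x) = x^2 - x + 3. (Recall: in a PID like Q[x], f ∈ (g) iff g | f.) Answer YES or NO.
In Q[x] the ideal (g) consists of all multiples of g, so f ∈ (g) iff g | f, i.e. iff the remainder of f on division by g is 0. Divide f by g (g is monic, so eliminate the leading term of the running remainder at each step):
  leading term x^3: subtract (x)·g(x) = x^3 - x^2 + 3·x, leaving -2·x^2 + 2·x - 6
  leading term -2·x^2: subtract (-2)·g(x) = -2·x^2 + 2·x - 6, leaving 0
The remainder is 0, so f(x) = g(x) · h(x) with h(x) = x - 2. Hence g | f, i.e. f ∈ (g).

Final answer: YES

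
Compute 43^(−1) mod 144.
43^(−1) ≡ 67 (mod 144)

Apply the extended Euclidean algorithm to (144, 43), tracking rows (r, s, t) with s·144 + t·43 = r. Each division r_prev = q·r_cur + r_new produces the new row as (previous row) − q·(current row):
  row A: (144, 1, 0)   [1·144 + 0·43 = 144]
  row B: (43, 0, 1)   [0·144 + 1·43 = 43]
  144 = 3·43 + 15   → row C = row A − 3·row B = (15, 1, −3)   [check: 1·144 − 3·43 = 15]
  43 = 2·15 + 13   → row D = row B − 2·row C = (13, −2, 7)   [check: −2·144 + 7·43 = 13]
  15 = 1·13 + 2   → row E = row C − 1·row D = (2, 3, −10)   [check: 3·144 − 10·43 = 2]
  13 = 6·2 + 1   → row F = row D − 6·row E = (1, −20, 67)   [check: −20·144 + 67·43 = 1]
  2 = 2·1 + 0   → remainder 0, stop. gcd = 1 (last nonzero row F).
The gcd is 1, so 43 is invertible mod 144. The last nonzero row gives −20·144 + 67·43 = 1, so t = 67. So 43^(−1) ≡ 67 (mod 144). Verify: 43 · 67 = 2881 ≡ 1 (mod 144). ✓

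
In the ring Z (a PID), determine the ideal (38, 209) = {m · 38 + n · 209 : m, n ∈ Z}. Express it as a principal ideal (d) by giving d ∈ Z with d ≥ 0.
In the PID Z, (a, b) is generated by gcd(a, b). Compute gcd(209, 38) with the extended Euclidean algorithm, tracking rows (r, s, t) with s·209 + t·38 = r:
  row A: (209, 1, 0)   [1·209 + 0·38 = 209]
  row B: (38, 0, 1)   [0·209 + 1·38 = 38]
  209 = 5·38 + 19   → row C = row A − 5·row B = (19, 1, −5)   [check: 1·209 − 5·38 = 19]
  38 = 2·19 + 0   → remainder 0, stop. gcd = 19 (last nonzero row C).
So gcd(38, 209) = 19, with Bézout identity 1·209 − 5·38 = 19. Containment (⊇): the Bézout identity exhibits 19 as an element of (38, 209), giving (19) ⊆ (38, 209). Containment (⊆): since 19 | 38 and 19 | 209 (38 = 19·2, 209 = 19·11), every Z-linear combination of 38 and 209 is divisible by 19, so (38, 209) ⊆ (19). Therefore (38, 209) = (19), d = 19.

Final answer: (38, 209) = (19); d = 19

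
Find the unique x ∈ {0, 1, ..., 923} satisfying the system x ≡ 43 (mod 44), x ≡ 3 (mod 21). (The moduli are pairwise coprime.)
The moduli 44, 21 are pairwise coprime, so by the CRT there is a unique solution mod 44·21 = 924.
Solve by successive substitution. Start with x ≡ 43 (mod 44).
  Combine with x ≡ 3 (mod 21): write x = 43 + 44·t and require 43 + 44·t ≡ 3 (mod 21), i.e. 44·t ≡ 3 − 43 ≡ 2 (mod 21). Since 44^(−1) ≡ 11 (mod 21) (44 ≡ 2 (mod 21)), t ≡ 11·2 ≡ 1 (mod 21). So x ≡ 43 + 44·1 = 87 (mod 924).
Unique solution in [0, 924): x = 87.

Final answer: x ≡ 87 (mod 924); the representative in [0, 924) is 87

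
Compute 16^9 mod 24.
Use repeated squaring. Binary(9) = 1001. Walk through the bits of the exponent 9 left-to-right: at each bit after the leading one, square the running value, then multiply by 16 if the bit is 1 (always reducing mod 24):
  bit 1 = 1 (leading): start with 16.
  bit 2 = 0: square 16^2 = 256 ≡ 16 (mod 24).
  bit 3 = 0: square 16^2 = 256 ≡ 16 (mod 24).
  bit 4 = 1: square 16^2 = 256 ≡ 16; bit is 1, so multiply 16·16 = 256 ≡ 16 (mod 24).
Final value: 16^9 ≡ 16 (mod 24).

Final answer: 16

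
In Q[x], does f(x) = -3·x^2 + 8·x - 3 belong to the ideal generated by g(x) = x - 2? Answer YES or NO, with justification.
In Q[x] the ideal (g) consists of all multiples of g, so f ∈ (g) iff g | f, i.e. iff the remainder of f on division by g is 0. Divide f by g (g is monic, so eliminate the leading term of the running remainder at each step):
  leading term -3·x^2: subtract (-3·x)·g(x) = -3·x^2 + 6·x, leaving 2·x - 3
  leading term 2·x: subtract (2)·g(x) = 2·x - 4, leaving 1
The remainder r(x) = 1 ≠ 0 (and deg r < deg g), so g ∤ f, i.e. f ∉ (g).

Final answer: NO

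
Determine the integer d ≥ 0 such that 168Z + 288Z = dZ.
In the PID Z, (a, b) is generated by gcd(a, b). Compute gcd(288, 168) with the extended Euclidean algorithm, tracking rows (r, s, t) with s·288 + t·168 = r:
  row A: (288, 1, 0)   [1·288 + 0·168 = 288]
  row B: (168, 0, 1)   [0·288 + 1·168 = 168]
  288 = 1·168 + 120   → row C = row A − 1·row B = (120, 1, −1)   [check: 1·288 − 1·168 = 120]
  168 = 1·120 + 48   → row D = row B − 1·row C = (48, −1, 2)   [check: −1·288 + 2·168 = 48]
  120 = 2·48 + 24   → row E = row C − 2·row D = (24, 3, −5)   [check: 3·288 − 5·168 = 24]
  48 = 2·24 + 0   → remainder 0, stop. gcd = 24 (last nonzero row E).
So gcd(168, 288) = 24, with Bézout identity 3·288 − 5·168 = 24. Containment (⊇): the Bézout identity exhibits 24 as an element of (168, 288), giving (24) ⊆ (168, 288). Containment (⊆): since 24 | 168 and 24 | 288 (168 = 24·7, 288 = 24·12), every Z-linear combination of 168 and 288 is divisible by 24, so (168, 288) ⊆ (24). Therefore (168, 288) = (24), d = 24.

Final answer: (168, 288) = (24); d = 24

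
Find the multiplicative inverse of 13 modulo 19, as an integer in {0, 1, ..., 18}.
Apply the extended Euclidean algorithm to (19, 13), tracking rows (r, s, t) with s·19 + t·13 = r. Each division r_prev = q·r_cur + r_new produces the new row as (previous row) − q·(current row):
  row A: (19, 1, 0)   [1·19 + 0·13 = 19]
  row B: (13, 0, 1)   [0·19 + 1·13 = 13]
  19 = 1·13 + 6   → row C = row A − 1·row B = (6, 1, −1)   [check: 1·19 − 1·13 = 6]
  13 = 2·6 + 1   → row D = row B − 2·row C = (1, −2, 3)   [check: −2·19 + 3·13 = 1]
  6 = 6·1 + 0   → remainder 0, stop. gcd = 1 (last nonzero row D).
The gcd is 1, so 13 is invertible mod 19. The last nonzero row gives −2·19 + 3·13 = 1, so t = 3. So 13^(−1) ≡ 3 (mod 19). Verify: 13 · 3 = 39 ≡ 1 (mod 19). ✓

Final answer: 13^(−1) ≡ 3 (mod 19)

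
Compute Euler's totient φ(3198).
φ(3198) = 960

φ is multiplicative, with φ(p^e) = p^e − p^(e−1). Factorise 3198 = 2 · 3 · 13 · 41. Then
  φ(3198) = (2 − 1) · (3 − 1) · (13 − 1) · (41 − 1) = 1 · 2 · 12 · 40 = 960.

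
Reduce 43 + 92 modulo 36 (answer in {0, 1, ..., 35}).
27

Reduce the summands first: 43 ≡ 7, 92 ≡ 20 (mod 36), so 43 + 92 ≡ 7 + 20 (mod 36). 7 + 20 = 27; 27 = 0·36 + 27, so (43 + 92) mod 36 = 27.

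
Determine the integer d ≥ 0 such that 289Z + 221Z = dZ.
In the PID Z, (a, b) is generated by gcd(a, b). Compute gcd(289, 221) with the extended Euclidean algorithm, tracking rows (r, s, t) with s·289 + t·221 = r:
  row A: (289, 1, 0)   [1·289 + 0·221 = 289]
  row B: (221, 0, 1)   [0·289 + 1·221 = 221]
  289 = 1·221 + 68   → row C = row A − 1·row B = (68, 1, −1)   [check: 1·289 − 1·221 = 68]
  221 = 3·68 + 17   → row D = row B − 3·row C = (17, −3, 4)   [check: −3·289 + 4·221 = 17]
  68 = 4·17 + 0   → remainder 0, stop. gcd = 17 (last nonzero row D).
So gcd(289, 221) = 17, with Bézout identity −3·289 + 4·221 = 17. Containment (⊇): the Bézout identity exhibits 17 as an element of (289, 221), giving (17) ⊆ (289, 221). Containment (⊆): since 17 | 289 and 17 | 221 (289 = 17·17, 221 = 17·13), every Z-linear combination of 289 and 221 is divisible by 17, so (289, 221) ⊆ (17). Therefore (289, 221) = (17), d = 17.

Final answer: (289, 221) = (17); d = 17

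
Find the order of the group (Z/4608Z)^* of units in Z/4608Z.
(Z/4608Z)^* consists of the classes a with gcd(a, 4608) = 1, so its order is φ(4608). φ is multiplicative, with φ(p^e) = p^e − p^(e−1). Factorise 4608 = 2^9 · 3^2. Then
  φ(4608) = (2^9 − 2^8) · (3^2 − 3^1) = 256 · 6 = 1536.
Thus |(Z/4608Z)^*| = 1536.

Final answer: |(Z/4608Z)^*| = 1536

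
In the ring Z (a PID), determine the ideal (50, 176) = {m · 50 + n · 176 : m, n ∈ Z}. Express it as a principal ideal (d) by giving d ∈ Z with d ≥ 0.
(50, 176) = (2); d = 2

In the PID Z, (a, b) is generated by gcd(a, b). Compute gcd(176, 50) with the extended Euclidean algorithm, tracking rows (r, s, t) with s·176 + t·50 = r:
  row A: (176, 1, 0)   [1·176 + 0·50 = 176]
  row B: (50, 0, 1)   [0·176 + 1·50 = 50]
  176 = 3·50 + 26   → row C = row A − 3·row B = (26, 1, −3)   [check: 1·176 − 3·50 = 26]
  50 = 1·26 + 24   → row D = row B − 1·row C = (24, −1, 4)   [check: −1·176 + 4·50 = 24]
  26 = 1·24 + 2   → row E = row C − 1·row D = (2, 2, −7)   [check: 2·176 − 7·50 = 2]
  24 = 12·2 + 0   → remainder 0, stop. gcd = 2 (last nonzero row E).
So gcd(50, 176) = 2, with Bézout identity 2·176 − 7·50 = 2. Containment (⊇): the Bézout identity exhibits 2 as an element of (50, 176), giving (2) ⊆ (50, 176). Containment (⊆): since 2 | 50 and 2 | 176 (50 = 2·25, 176 = 2·88), every Z-linear combination of 50 and 176 is divisible by 2, so (50, 176) ⊆ (2). Therefore (50, 176) = (2), d = 2.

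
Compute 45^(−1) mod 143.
45^(−1) ≡ 89 (mod 143)

Apply the extended Euclidean algorithm to (143, 45), tracking rows (r, s, t) with s·143 + t·45 = r. Each division r_prev = q·r_cur + r_new produces the new row as (previous row) − q·(current row):
  row A: (143, 1, 0)   [1·143 + 0·45 = 143]
  row B: (45, 0, 1)   [0·143 + 1·45 = 45]
  143 = 3·45 + 8   → row C = row A − 3·row B = (8, 1, −3)   [check: 1·143 − 3·45 = 8]
  45 = 5·8 + 5   → row D = row B − 5·row C = (5, −5, 16)   [check: −5·143 + 16·45 = 5]
  8 = 1·5 + 3   → row E = row C − 1·row D = (3, 6, −19)   [check: 6·143 − 19·45 = 3]
  5 = 1·3 + 2   → row F = row D − 1·row E = (2, −11, 35)   [check: −11·143 + 35·45 = 2]
  3 = 1·2 + 1   → row G = row E − 1·row F = (1, 17, −54)   [check: 17·143 − 54·45 = 1]
  2 = 2·1 + 0   → remainder 0, stop. gcd = 1 (last nonzero row G).
The gcd is 1, so 45 is invertible mod 143. The last nonzero row gives 17·143 − 54·45 = 1, so t = −54. So 45^(−1) ≡ −54 ≡ 89 (mod 143). Verify: 45 · 89 = 4005 ≡ 1 (mod 143). ✓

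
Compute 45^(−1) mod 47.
Apply the extended Euclidean algorithm to (47, 45), tracking rows (r, s, t) with s·47 + t·45 = r. Each division r_prev = q·r_cur + r_new produces the new row as (previous row) − q·(current row):
  row A: (47, 1, 0)   [1·47 + 0·45 = 47]
  row B: (45, 0, 1)   [0·47 + 1·45 = 45]
  47 = 1·45 + 2   → row C = row A − 1·row B = (2, 1, −1)   [check: 1·47 − 1·45 = 2]
  45 = 22·2 + 1   → row D = row B − 22·row C = (1, −22, 23)   [check: −22·47 + 23·45 = 1]
  2 = 2·1 + 0   → remainder 0, stop. gcd = 1 (last nonzero row D).
The gcd is 1, so 45 is invertible mod 47. The last nonzero row gives −22·47 + 23·45 = 1, so t = 23. So 45^(−1) ≡ 23 (mod 47). Verify: 45 · 23 = 1035 ≡ 1 (mod 47). ✓

Final answer: 45^(−1) ≡ 23 (mod 47)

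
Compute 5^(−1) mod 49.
Apply the extended Euclidean algorithm to (49, 5), tracking rows (r, s, t) with s·49 + t·5 = r. Each division r_prev = q·r_cur + r_new produces the new row as (previous row) − q·(current row):
  row A: (49, 1, 0)   [1·49 + 0·5 = 49]
  row B: (5, 0, 1)   [0·49 + 1·5 = 5]
  49 = 9·5 + 4   → row C = row A − 9·row B = (4, 1, −9)   [check: 1·49 − 9·5 = 4]
  5 = 1·4 + 1   → row D = row B − 1·row C = (1, −1, 10)   [check: −1·49 + 10·5 = 1]
  4 = 4·1 + 0   → remainder 0, stop. gcd = 1 (last nonzero row D).
The gcd is 1, so 5 is invertible mod 49. The last nonzero row gives −1·49 + 10·5 = 1, so t = 10. So 5^(−1) ≡ 10 (mod 49). Verify: 5 · 10 = 50 ≡ 1 (mod 49). ✓

Final answer: 5^(−1) ≡ 10 (mod 49)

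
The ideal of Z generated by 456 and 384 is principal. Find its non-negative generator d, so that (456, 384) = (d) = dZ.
In the PID Z, (a, b) is generated by gcd(a, b). Compute gcd(456, 384) with the extended Euclidean algorithm, tracking rows (r, s, t) with s·456 + t·384 = r:
  row A: (456, 1, 0)   [1·456 + 0·384 = 456]
  row B: (384, 0, 1)   [0·456 + 1·384 = 384]
  456 = 1·384 + 72   → row C = row A − 1·row B = (72, 1, −1)   [check: 1·456 − 1·384 = 72]
  384 = 5·72 + 24   → row D = row B − 5·row C = (24, −5, 6)   [check: −5·456 + 6·384 = 24]
  72 = 3·24 + 0   → remainder 0, stop. gcd = 24 (last nonzero row D).
So gcd(456, 384) = 24, with Bézout identity −5·456 + 6·384 = 24. Containment (⊇): the Bézout identity exhibits 24 as an element of (456, 384), giving (24) ⊆ (456, 384). Containment (⊆): since 24 | 456 and 24 | 384 (456 = 24·19, 384 = 24·16), every Z-linear combination of 456 and 384 is divisible by 24, so (456, 384) ⊆ (24). Therefore (456, 384) = (24), d = 24.

Final answer: (456, 384) = (24); d = 24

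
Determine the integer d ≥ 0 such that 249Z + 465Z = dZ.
In the PID Z, (a, b) is generated by gcd(a, b). Compute gcd(465, 249) with the extended Euclidean algorithm, tracking rows (r, s, t) with s·465 + t·249 = r:
  row A: (465, 1, 0)   [1·465 + 0·249 = 465]
  row B: (249, 0, 1)   [0·465 + 1·249 = 249]
  465 = 1·249 + 216   → row C = row A − 1·row B = (216, 1, −1)   [check: 1·465 − 1·249 = 216]
  249 = 1·216 + 33   → row D = row B − 1·row C = (33, −1, 2)   [check: −1·465 + 2·249 = 33]
  216 = 6·33 + 18   → row E = row C − 6·row D = (18, 7, −13)   [check: 7·465 − 13·249 = 18]
  33 = 1·18 + 15   → row F = row D − 1·row E = (15, −8, 15)   [check: −8·465 + 15·249 = 15]
  18 = 1·15 + 3   → row G = row E − 1·row F = (3, 15, −28)   [check: 15·465 − 28·249 = 3]
  15 = 5·3 + 0   → remainder 0, stop. gcd = 3 (last nonzero row G).
So gcd(249, 465) = 3, with Bézout identity 15·465 − 28·249 = 3. Containment (⊇): the Bézout identity exhibits 3 as an element of (249, 465), giving (3) ⊆ (249, 465). Containment (⊆): since 3 | 249 and 3 | 465 (249 = 3·83, 465 = 3·155), every Z-linear combination of 249 and 465 is divisible by 3, so (249, 465) ⊆ (3). Therefore (249, 465) = (3), d = 3.

Final answer: (249, 465) = (3); d = 3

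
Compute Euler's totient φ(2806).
φ is multiplicative, with φ(p^e) = p^e − p^(e−1). Factorise 2806 = 2 · 23 · 61. Then
  φ(2806) = (2 − 1) · (23 − 1) · (61 − 1) = 1 · 22 · 60 = 1320.

Final answer: φ(2806) = 1320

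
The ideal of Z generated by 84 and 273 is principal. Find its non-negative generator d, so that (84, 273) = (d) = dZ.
In the PID Z, (a, b) is generated by gcd(a, b). Compute gcd(273, 84) with the extended Euclidean algorithm, tracking rows (r, s, t) with s·273 + t·84 = r:
  row A: (273, 1, 0)   [1·273 + 0·84 = 273]
  row B: (84, 0, 1)   [0·273 + 1·84 = 84]
  273 = 3·84 + 21   → row C = row A − 3·row B = (21, 1, −3)   [check: 1·273 − 3·84 = 21]
  84 = 4·21 + 0   → remainder 0, stop. gcd = 21 (last nonzero row C).
So gcd(84, 273) = 21, with Bézout identity 1·273 − 3·84 = 21. Containment (⊇): the Bézout identity exhibits 21 as an element of (84, 273), giving (21) ⊆ (84, 273). Containment (⊆): since 21 | 84 and 21 | 273 (84 = 21·4, 273 = 21·13), every Z-linear combination of 84 and 273 is divisible by 21, so (84, 273) ⊆ (21). Therefore (84, 273) = (21), d = 21.

Final answer: (84, 273) = (21); d = 21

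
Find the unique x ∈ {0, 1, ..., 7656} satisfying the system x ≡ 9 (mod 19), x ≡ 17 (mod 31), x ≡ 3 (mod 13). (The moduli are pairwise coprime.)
The moduli 19, 31, 13 are pairwise coprime, so by the CRT there is a unique solution mod 19·31·13 = 7657.
Solve by successive substitution. Start with x ≡ 9 (mod 19).
  Combine with x ≡ 17 (mod 31): write x = 9 + 19·t and require 9 + 19·t ≡ 17 (mod 31), i.e. 19·t ≡ 17 − 9 ≡ 8 (mod 31). Since 19^(−1) ≡ 18 (mod 31), t ≡ 18·8 ≡ 20 (mod 31). So x ≡ 9 + 19·20 = 389 (mod 589).
  Combine with x ≡ 3 (mod 13): write x = 389 + 589·t and require 389 + 589·t ≡ 3 (mod 13), i.e. 589·t ≡ 3 − 389 ≡ 4 (mod 13). Since 589^(−1) ≡ 10 (mod 13) (589 ≡ 4 (mod 13)), t ≡ 10·4 ≡ 1 (mod 13). So x ≡ 389 + 589·1 = 978 (mod 7657).
Unique solution in [0, 7657): x = 978.

Final answer: x ≡ 978 (mod 7657); the representative in [0, 7657) is 978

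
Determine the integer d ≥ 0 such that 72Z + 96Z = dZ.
(72, 96) = (24); d = 24

In the PID Z, (a, b) is generated by gcd(a, b). Compute gcd(96, 72) with the extended Euclidean algorithm, tracking rows (r, s, t) with s·96 + t·72 = r:
  row A: (96, 1, 0)   [1·96 + 0·72 = 96]
  row B: (72, 0, 1)   [0·96 + 1·72 = 72]
  96 = 1·72 + 24   → row C = row A − 1·row B = (24, 1, −1)   [check: 1·96 − 1·72 = 24]
  72 = 3·24 + 0   → remainder 0, stop. gcd = 24 (last nonzero row C).
So gcd(72, 96) = 24, with Bézout identity 1·96 − 1·72 = 24. Containment (⊇): the Bézout identity exhibits 24 as an element of (72, 96), giving (24) ⊆ (72, 96). Containment (⊆): since 24 | 72 and 24 | 96 (72 = 24·3, 96 = 24·4), every Z-linear combination of 72 and 96 is divisible by 24, so (72, 96) ⊆ (24). Therefore (72, 96) = (24), d = 24.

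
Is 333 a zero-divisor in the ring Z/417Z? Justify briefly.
gcd(333, 417) = 3 > 1, so 333 is not a unit in Z/417Z. In Z/nZ every nonzero non-unit is a zero-divisor: explicitly, take b = 417/gcd = 139 ≠ 0 (mod 417); then 333·139 = 46287 = 111·417, i.e. 333·139 ≡ 0 (mod 417). So 333 is a zero-divisor.

Final answer: YES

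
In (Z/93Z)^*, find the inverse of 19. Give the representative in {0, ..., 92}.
Apply the extended Euclidean algorithm to (93, 19), tracking rows (r, s, t) with s·93 + t·19 = r. Each division r_prev = q·r_cur + r_new produces the new row as (previous row) − q·(current row):
  row A: (93, 1, 0)   [1·93 + 0·19 = 93]
  row B: (19, 0, 1)   [0·93 + 1·19 = 19]
  93 = 4·19 + 17   → row C = row A − 4·row B = (17, 1, −4)   [check: 1·93 − 4·19 = 17]
  19 = 1·17 + 2   → row D = row B − 1·row C = (2, −1, 5)   [check: −1·93 + 5·19 = 2]
  17 = 8·2 + 1   → row E = row C − 8·row D = (1, 9, −44)   [check: 9·93 − 44·19 = 1]
  2 = 2·1 + 0   → remainder 0, stop. gcd = 1 (last nonzero row E).
The gcd is 1, so 19 is invertible mod 93. The last nonzero row gives 9·93 − 44·19 = 1, so t = −44. So 19^(−1) ≡ −44 ≡ 49 (mod 93). Verify: 19 · 49 = 931 ≡ 1 (mod 93). ✓

Final answer: 19^(−1) ≡ 49 (mod 93)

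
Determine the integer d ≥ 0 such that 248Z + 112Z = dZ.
(248, 112) = (8); d = 8

In the PID Z, (a, b) is generated by gcd(a, b). Compute gcd(248, 112) with the extended Euclidean algorithm, tracking rows (r, s, t) with s·248 + t·112 = r:
  row A: (248, 1, 0)   [1·248 + 0·112 = 248]
  row B: (112, 0, 1)   [0·248 + 1·112 = 112]
  248 = 2·112 + 24   → row C = row A − 2·row B = (24, 1, −2)   [check: 1·248 − 2·112 = 24]
  112 = 4·24 + 16   → row D = row B − 4·row C = (16, −4, 9)   [check: −4·248 + 9·112 = 16]
  24 = 1·16 + 8   → row E = row C − 1·row D = (8, 5, −11)   [check: 5·248 − 11·112 = 8]
  16 = 2·8 + 0   → remainder 0, stop. gcd = 8 (last nonzero row E).
So gcd(248, 112) = 8, with Bézout identity 5·248 − 11·112 = 8. Containment (⊇): the Bézout identity exhibits 8 as an element of (248, 112), giving (8) ⊆ (248, 112). Containment (⊆): since 8 | 248 and 8 | 112 (248 = 8·31, 112 = 8·14), every Z-linear combination of 248 and 112 is divisible by 8, so (248, 112) ⊆ (8). Therefore (248, 112) = (8), d = 8.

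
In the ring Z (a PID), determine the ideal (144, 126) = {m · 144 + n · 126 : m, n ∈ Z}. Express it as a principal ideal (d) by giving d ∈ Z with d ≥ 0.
In the PID Z, (a, b) is generated by gcd(a, b). Compute gcd(144, 126) with the extended Euclidean algorithm, tracking rows (r, s, t) with s·144 + t·126 = r:
  row A: (144, 1, 0)   [1·144 + 0·126 = 144]
  row B: (126, 0, 1)   [0·144 + 1·126 = 126]
  144 = 1·126 + 18   → row C = row A − 1·row B = (18, 1, −1)   [check: 1·144 − 1·126 = 18]
  126 = 7·18 + 0   → remainder 0, stop. gcd = 18 (last nonzero row C).
So gcd(144, 126) = 18, with Bézout identity 1·144 − 1·126 = 18. Containment (⊇): the Bézout identity exhibits 18 as an element of (144, 126), giving (18) ⊆ (144, 126). Containment (⊆): since 18 | 144 and 18 | 126 (144 = 18·8, 126 = 18·7), every Z-linear combination of 144 and 126 is divisible by 18, so (144, 126) ⊆ (18). Therefore (144, 126) = (18), d = 18.

Final answer: (144, 126) = (18); d = 18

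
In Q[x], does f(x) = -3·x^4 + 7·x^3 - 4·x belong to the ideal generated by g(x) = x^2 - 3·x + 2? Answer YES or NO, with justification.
YES

In Q[x] the ideal (g) consists of all multiples of g, so f ∈ (g) iff g | f, i.e. iff the remainder of f on division by g is 0. Divide f by g (g is monic, so eliminate the leading term of the running remainder at each step):
  leading term -3·x^4: subtract (-3·x^2)·g(x) = -3·x^4 + 9·x^3 - 6·x^2, leaving -2·x^3 + 6·x^2 - 4·x
  leading term -2·x^3: subtract (-2·x)·g(x) = -2·x^3 + 6·x^2 - 4·x, leaving 0
The remainder is 0, so f(x) = g(x) · h(x) with h(x) = -3·x^2 - 2·x. Hence g | f, i.e. f ∈ (g).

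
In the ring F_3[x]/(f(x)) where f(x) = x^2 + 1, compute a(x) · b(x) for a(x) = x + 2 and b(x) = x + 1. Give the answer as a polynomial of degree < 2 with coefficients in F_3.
Multiply as integer polynomials: a · b = x^2 + 3·x + 2. Reducing coefficients mod 3: a · b ≡ x^2 + 2. Now divide by f(x) = x^2 + 1 in F_3[x], eliminating the leading term at each step:
  leading term x^2: subtract (1)·f(x) = x^2 + 1, leaving 1 (coefficients mod 3)
The degree is now < 2, so this is the remainder. Hence a · b ≡ 1 in F_3[x]/(f).

Final answer: a · b ≡ 1 (mod f(x))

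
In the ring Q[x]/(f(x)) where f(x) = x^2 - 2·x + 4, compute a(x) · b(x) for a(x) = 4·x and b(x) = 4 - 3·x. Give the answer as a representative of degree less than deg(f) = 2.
a · b ≡ 48 - 8·x (mod f(x))

First multiply in Q[x] without reducing: a · b = -12·x^2 + 16·x. Now divide by f(x) = x^2 - 2·x + 4, eliminating the leading term at each step:
  leading term -12·x^2: subtract (-12)·f(x) = -12·x^2 + 24·x - 48, leaving 48 - 8·x
The degree is now < 2, so this is the remainder. Hence a · b ≡ 48 - 8·x in Q[x]/(f).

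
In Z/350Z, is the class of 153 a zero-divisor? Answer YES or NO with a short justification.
gcd(153, 350) = 1, so 153 is a unit in Z/350Z (it has a multiplicative inverse). A unit cannot be a zero-divisor: if 153·b ≡ 0 then multiplying both sides by 153^(−1) gives b ≡ 0. So 153 is not a zero-divisor.

Final answer: NO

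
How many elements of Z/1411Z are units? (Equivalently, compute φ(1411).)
Z/1411Z has φ(1411) = 1312 units

An element a ∈ Z/1411Z is a unit iff gcd(a, 1411) = 1, so the number of units is φ(1411). φ is multiplicative, with φ(p^e) = p^e − p^(e−1). Factorise 1411 = 17 · 83. Then
  φ(1411) = (17 − 1) · (83 − 1) = 16 · 82 = 1312.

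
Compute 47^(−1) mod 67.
Apply the extended Euclidean algorithm to (67, 47), tracking rows (r, s, t) with s·67 + t·47 = r. Each division r_prev = q·r_cur + r_new produces the new row as (previous row) − q·(current row):
  row A: (67, 1, 0)   [1·67 + 0·47 = 67]
  row B: (47, 0, 1)   [0·67 + 1·47 = 47]
  67 = 1·47 + 20   → row C = row A − 1·row B = (20, 1, −1)   [check: 1·67 − 1·47 = 20]
  47 = 2·20 + 7   → row D = row B − 2·row C = (7, −2, 3)   [check: −2·67 + 3·47 = 7]
  20 = 2·7 + 6   → row E = row C − 2·row D = (6, 5, −7)   [check: 5·67 − 7·47 = 6]
  7 = 1·6 + 1   → row F = row D − 1·row E = (1, −7, 10)   [check: −7·67 + 10·47 = 1]
  6 = 6·1 + 0   → remainder 0, stop. gcd = 1 (last nonzero row F).
The gcd is 1, so 47 is invertible mod 67. The last nonzero row gives −7·67 + 10·47 = 1, so t = 10. So 47^(−1) ≡ 10 (mod 67). Verify: 47 · 10 = 470 ≡ 1 (mod 67). ✓

Final answer: 47^(−1) ≡ 10 (mod 67)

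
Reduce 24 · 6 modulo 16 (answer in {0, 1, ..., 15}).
0

Reduce the factors first: 24 ≡ 8 (mod 16), so 24 · 6 ≡ 8 · 6 (mod 16). 8 · 6 = 48. Dividing by 16: 48 = 3·16 + 0. So (24 · 6) mod 16 = 0.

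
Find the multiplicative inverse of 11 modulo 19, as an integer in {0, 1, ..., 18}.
11^(−1) ≡ 7 (mod 19)

Apply the extended Euclidean algorithm to (19, 11), tracking rows (r, s, t) with s·19 + t·11 = r. Each division r_prev = q·r_cur + r_new produces the new row as (previous row) − q·(current row):
  row A: (19, 1, 0)   [1·19 + 0·11 = 19]
  row B: (11, 0, 1)   [0·19 + 1·11 = 11]
  19 = 1·11 + 8   → row C = row A − 1·row B = (8, 1, −1)   [check: 1·19 − 1·11 = 8]
  11 = 1·8 + 3   → row D = row B − 1·row C = (3, −1, 2)   [check: −1·19 + 2·11 = 3]
  8 = 2·3 + 2   → row E = row C − 2·row D = (2, 3, −5)   [check: 3·19 − 5·11 = 2]
  3 = 1·2 + 1   → row F = row D − 1·row E = (1, −4, 7)   [check: −4·19 + 7·11 = 1]
  2 = 2·1 + 0   → remainder 0, stop. gcd = 1 (last nonzero row F).
The gcd is 1, so 11 is invertible mod 19. The last nonzero row gives −4·19 + 7·11 = 1, so t = 7. So 11^(−1) ≡ 7 (mod 19). Verify: 11 · 7 = 77 ≡ 1 (mod 19). ✓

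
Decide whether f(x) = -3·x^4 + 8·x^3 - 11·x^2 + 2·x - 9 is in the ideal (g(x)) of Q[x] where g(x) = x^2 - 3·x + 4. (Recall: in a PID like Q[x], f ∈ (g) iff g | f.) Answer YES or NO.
In Q[x] the ideal (g) consists of all multiples of g, so f ∈ (g) iff g | f, i.e. iff the remainder of f on division by g is 0. Divide f by g (g is monic, so eliminate the leading term of the running remainder at each step):
  leading term -3·x^4: subtract (-3·x^2)·g(x) = -3·x^4 + 9·x^3 - 12·x^2, leaving -x^3 + x^2 + 2·x - 9
  leading term -x^3: subtract (-x)·g(x) = -x^3 + 3·x^2 - 4·x, leaving -2·x^2 + 6·x - 9
  leading term -2·x^2: subtract (-2)·g(x) = -2·x^2 + 6·x - 8, leaving -1
The remainder r(x) = -1 ≠ 0 (and deg r < deg g), so g ∤ f, i.e. f ∉ (g).

Final answer: NO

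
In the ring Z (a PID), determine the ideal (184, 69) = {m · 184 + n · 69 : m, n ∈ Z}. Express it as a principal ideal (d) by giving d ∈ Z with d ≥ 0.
In the PID Z, (a, b) is generated by gcd(a, b). Compute gcd(184, 69) with the extended Euclidean algorithm, tracking rows (r, s, t) with s·184 + t·69 = r:
  row A: (184, 1, 0)   [1·184 + 0·69 = 184]
  row B: (69, 0, 1)   [0·184 + 1·69 = 69]
  184 = 2·69 + 46   → row C = row A − 2·row B = (46, 1, −2)   [check: 1·184 − 2·69 = 46]
  69 = 1·46 + 23   → row D = row B − 1·row C = (23, −1, 3)   [check: −1·184 + 3·69 = 23]
  46 = 2·23 + 0   → remainder 0, stop. gcd = 23 (last nonzero row D).
So gcd(184, 69) = 23, with Bézout identity −1·184 + 3·69 = 23. Containment (⊇): the Bézout identity exhibits 23 as an element of (184, 69), giving (23) ⊆ (184, 69). Containment (⊆): since 23 | 184 and 23 | 69 (184 = 23·8, 69 = 23·3), every Z-linear combination of 184 and 69 is divisible by 23, so (184, 69) ⊆ (23). Therefore (184, 69) = (23), d = 23.

Final answer: (184, 69) = (23); d = 23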